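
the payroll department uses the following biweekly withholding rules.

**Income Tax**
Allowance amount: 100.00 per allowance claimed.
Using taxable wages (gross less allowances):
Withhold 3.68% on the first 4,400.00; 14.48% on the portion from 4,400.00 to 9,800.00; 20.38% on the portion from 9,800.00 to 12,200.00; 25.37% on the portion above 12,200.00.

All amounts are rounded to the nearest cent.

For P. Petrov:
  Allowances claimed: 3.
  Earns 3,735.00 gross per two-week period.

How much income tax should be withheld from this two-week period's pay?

Income Tax: taxable = 3,735.00 − 3×100.00 = 3,435.00
  3.68% × 3,435.00 = 126.41

126.41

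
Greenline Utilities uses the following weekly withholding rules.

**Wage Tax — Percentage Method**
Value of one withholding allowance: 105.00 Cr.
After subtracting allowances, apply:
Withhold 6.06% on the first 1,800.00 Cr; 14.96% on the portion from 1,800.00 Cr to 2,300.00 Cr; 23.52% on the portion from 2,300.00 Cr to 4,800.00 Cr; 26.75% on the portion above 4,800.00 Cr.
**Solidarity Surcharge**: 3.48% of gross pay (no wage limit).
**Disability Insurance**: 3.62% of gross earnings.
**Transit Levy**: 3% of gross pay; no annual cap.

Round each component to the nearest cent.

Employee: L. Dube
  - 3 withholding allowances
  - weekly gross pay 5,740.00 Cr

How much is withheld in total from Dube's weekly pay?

Wage Tax: taxable = 5,740.00 Cr − 3×105.00 Cr = 5,425.00 Cr
  771.88 Cr + 26.75% × (5,425.00 Cr − 4,800.00 Cr) = 771.88 Cr + 26.75% × 625.00 Cr = 939.07 Cr
Solidarity Surcharge: 3.48% × 5,740.00 Cr = 199.75 Cr
Disability Insurance: 3.62% × 5,740.00 Cr = 207.79 Cr
Transit Levy: 3% × 5,740.00 Cr = 172.20 Cr
Total: 939.07 Cr + 199.75 Cr + 207.79 Cr + 172.20 Cr = 1,518.81 Cr

1,518.81 Cr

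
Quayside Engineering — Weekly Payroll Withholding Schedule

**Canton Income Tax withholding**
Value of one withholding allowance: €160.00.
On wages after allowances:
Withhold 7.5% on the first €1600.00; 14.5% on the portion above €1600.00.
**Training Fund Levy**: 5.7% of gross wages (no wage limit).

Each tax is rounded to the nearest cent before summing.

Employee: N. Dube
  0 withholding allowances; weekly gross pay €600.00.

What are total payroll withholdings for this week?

Canton Income Tax: taxable = €600.00
  7.5% × €600.00 = €45.00
Training Fund Levy: 5.7% × €600.00 = €34.20
Total: €45.00 + €34.20 = €79.20

€79.20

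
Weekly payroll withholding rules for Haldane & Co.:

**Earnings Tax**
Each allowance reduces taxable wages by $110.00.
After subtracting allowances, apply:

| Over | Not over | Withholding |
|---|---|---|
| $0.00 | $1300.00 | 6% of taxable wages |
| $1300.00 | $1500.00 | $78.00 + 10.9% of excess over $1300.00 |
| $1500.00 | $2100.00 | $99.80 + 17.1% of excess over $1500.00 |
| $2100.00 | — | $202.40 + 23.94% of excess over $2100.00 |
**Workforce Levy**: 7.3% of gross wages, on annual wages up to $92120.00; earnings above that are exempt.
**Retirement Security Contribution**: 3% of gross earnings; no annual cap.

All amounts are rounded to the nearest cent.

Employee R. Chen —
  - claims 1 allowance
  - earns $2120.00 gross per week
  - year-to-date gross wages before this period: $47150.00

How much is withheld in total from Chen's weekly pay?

$405.37

Earnings Tax: taxable = $2120.00 − 1×$110.00 = $2010.00
  $99.80 + 17.1% × ($2010.00 − $1500.00) = $99.80 + 17.1% × $510.00 = $187.01
Workforce Levy: 7.3% × $2120.00 = $154.76
Retirement Security Contribution: 3% × $2120.00 = $63.60
Total: $187.01 + $154.76 + $63.60 = $405.37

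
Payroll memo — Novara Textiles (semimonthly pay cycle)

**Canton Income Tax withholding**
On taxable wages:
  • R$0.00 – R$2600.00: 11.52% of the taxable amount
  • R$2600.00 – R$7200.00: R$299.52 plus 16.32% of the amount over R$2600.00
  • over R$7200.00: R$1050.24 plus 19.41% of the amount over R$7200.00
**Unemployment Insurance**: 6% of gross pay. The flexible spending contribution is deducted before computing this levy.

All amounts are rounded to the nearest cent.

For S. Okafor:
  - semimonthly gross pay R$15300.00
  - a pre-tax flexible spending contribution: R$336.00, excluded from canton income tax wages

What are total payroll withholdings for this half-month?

R$3455.07

Canton Income Tax: taxable = R$15300.00 − R$336.00 = R$14964.00
  R$1050.24 + 19.41% × (R$14964.00 − R$7200.00) = R$1050.24 + 19.41% × R$7764.00 = R$2557.23
Unemployment Insurance: 6% × R$14964.00 = R$897.84
Total: R$2557.23 + R$897.84 = R$3455.07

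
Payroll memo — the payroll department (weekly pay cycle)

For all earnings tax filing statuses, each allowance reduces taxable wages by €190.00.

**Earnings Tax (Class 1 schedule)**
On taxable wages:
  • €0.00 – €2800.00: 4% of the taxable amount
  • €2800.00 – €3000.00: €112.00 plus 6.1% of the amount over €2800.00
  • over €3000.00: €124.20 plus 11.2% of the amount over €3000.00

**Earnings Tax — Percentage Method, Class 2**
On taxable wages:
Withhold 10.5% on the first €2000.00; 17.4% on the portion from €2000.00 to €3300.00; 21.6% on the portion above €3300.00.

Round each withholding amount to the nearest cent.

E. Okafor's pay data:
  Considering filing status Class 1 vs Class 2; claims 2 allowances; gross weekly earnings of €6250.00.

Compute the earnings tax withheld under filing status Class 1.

€445.64

Earnings Tax (Class 1): taxable = €6250.00 − 2×€190.00 = €5870.00
  €124.20 + 11.2% × (€5870.00 − €3000.00) = €124.20 + 11.2% × €2870.00 = €445.64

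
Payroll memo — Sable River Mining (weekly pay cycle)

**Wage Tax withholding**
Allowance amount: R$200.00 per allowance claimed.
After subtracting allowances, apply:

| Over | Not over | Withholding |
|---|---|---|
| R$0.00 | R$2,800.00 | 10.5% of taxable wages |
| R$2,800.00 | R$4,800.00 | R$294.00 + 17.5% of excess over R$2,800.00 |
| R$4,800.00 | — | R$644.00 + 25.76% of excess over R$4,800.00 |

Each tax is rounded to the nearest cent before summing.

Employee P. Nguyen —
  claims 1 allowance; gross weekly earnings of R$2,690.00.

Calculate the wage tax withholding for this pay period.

R$261.45

Wage Tax: taxable = R$2,690.00 − 1×R$200.00 = R$2,490.00
  10.5% × R$2,490.00 = R$261.45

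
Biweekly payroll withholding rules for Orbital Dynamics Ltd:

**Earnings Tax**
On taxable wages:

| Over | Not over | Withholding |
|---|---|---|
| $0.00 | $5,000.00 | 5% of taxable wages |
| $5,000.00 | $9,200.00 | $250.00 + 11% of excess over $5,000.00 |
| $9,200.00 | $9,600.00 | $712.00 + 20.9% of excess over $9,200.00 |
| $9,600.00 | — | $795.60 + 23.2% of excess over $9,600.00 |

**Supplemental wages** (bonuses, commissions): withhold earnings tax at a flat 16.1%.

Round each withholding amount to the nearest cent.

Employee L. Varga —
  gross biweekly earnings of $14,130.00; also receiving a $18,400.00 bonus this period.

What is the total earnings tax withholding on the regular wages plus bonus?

$4,808.96

Earnings Tax: taxable = $14,130.00
  $795.60 + 23.2% × ($14,130.00 − $9,600.00) = $795.60 + 23.2% × $4,530.00 = $1,846.56
Supplemental (16.1% flat on bonus): 16.1% × $18,400.00 = $2,962.40
Total earnings tax: $1,846.56 + $2,962.40 = $4,808.96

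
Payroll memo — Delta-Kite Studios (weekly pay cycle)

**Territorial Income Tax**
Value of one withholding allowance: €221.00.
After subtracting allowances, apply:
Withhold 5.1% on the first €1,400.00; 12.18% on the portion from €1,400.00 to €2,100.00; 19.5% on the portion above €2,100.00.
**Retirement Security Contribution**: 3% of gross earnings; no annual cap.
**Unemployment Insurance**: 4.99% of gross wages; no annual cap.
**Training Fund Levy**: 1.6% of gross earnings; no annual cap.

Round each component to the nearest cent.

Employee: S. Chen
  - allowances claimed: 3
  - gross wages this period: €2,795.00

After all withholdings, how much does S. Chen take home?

Territorial Income Tax: taxable = €2,795.00 − 3×€221.00 = €2,132.00
  €156.66 + 19.5% × (€2,132.00 − €2,100.00) = €156.66 + 19.5% × €32.00 = €162.90
Retirement Security Contribution: 3% × €2,795.00 = €83.85
Unemployment Insurance: 4.99% × €2,795.00 = €139.47
Training Fund Levy: 1.6% × €2,795.00 = €44.72
Total withheld: €162.90 + €83.85 + €139.47 + €44.72 = €430.94
Net pay: €2,795.00 − €430.94 = €2,364.06

€2,364.06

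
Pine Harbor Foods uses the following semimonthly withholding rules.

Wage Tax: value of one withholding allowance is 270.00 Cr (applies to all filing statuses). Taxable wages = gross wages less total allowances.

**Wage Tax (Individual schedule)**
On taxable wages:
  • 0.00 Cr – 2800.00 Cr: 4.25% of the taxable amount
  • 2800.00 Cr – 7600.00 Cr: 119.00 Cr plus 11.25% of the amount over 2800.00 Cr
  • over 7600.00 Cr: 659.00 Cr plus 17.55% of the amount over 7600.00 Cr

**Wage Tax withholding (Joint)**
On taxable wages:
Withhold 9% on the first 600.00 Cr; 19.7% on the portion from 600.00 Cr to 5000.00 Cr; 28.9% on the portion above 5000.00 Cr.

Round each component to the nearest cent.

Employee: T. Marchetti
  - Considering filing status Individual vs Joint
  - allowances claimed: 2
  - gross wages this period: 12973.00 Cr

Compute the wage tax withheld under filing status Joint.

3068.94 Cr

Wage Tax (Joint): taxable = 12973.00 Cr − 2×270.00 Cr = 12433.00 Cr
  920.80 Cr + 28.9% × (12433.00 Cr − 5000.00 Cr) = 920.80 Cr + 28.9% × 7433.00 Cr = 3068.94 Cr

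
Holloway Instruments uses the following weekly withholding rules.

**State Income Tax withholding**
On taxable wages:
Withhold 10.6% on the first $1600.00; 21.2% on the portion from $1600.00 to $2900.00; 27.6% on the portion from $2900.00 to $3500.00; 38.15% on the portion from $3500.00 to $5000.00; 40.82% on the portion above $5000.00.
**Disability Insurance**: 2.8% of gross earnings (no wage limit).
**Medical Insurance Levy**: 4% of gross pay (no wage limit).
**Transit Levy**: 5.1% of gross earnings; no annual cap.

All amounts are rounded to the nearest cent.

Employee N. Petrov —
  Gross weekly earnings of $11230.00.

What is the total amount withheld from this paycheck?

State Income Tax: taxable = $11230.00
  $1183.05 + 40.82% × ($11230.00 − $5000.00) = $1183.05 + 40.82% × $6230.00 = $3726.14
Disability Insurance: 2.8% × $11230.00 = $314.44
Medical Insurance Levy: 4% × $11230.00 = $449.20
Transit Levy: 5.1% × $11230.00 = $572.73
Total: $3726.14 + $314.44 + $449.20 + $572.73 = $5062.51

$5062.51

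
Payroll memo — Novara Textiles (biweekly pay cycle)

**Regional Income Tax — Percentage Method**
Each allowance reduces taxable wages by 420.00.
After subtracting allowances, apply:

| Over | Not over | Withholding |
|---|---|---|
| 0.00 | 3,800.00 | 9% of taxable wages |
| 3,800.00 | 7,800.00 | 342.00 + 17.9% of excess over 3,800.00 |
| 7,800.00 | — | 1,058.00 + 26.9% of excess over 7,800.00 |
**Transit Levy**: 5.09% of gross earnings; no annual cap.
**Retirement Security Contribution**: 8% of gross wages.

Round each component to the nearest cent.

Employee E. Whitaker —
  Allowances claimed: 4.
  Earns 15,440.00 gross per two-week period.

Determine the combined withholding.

4,682.34

Regional Income Tax: taxable = 15,440.00 − 4×420.00 = 13,760.00
  1,058.00 + 26.9% × (13,760.00 − 7,800.00) = 1,058.00 + 26.9% × 5,960.00 = 2,661.24
Transit Levy: 5.09% × 15,440.00 = 785.90
Retirement Security Contribution: 8% × 15,440.00 = 1,235.20
Total: 2,661.24 + 785.90 + 1,235.20 = 4,682.34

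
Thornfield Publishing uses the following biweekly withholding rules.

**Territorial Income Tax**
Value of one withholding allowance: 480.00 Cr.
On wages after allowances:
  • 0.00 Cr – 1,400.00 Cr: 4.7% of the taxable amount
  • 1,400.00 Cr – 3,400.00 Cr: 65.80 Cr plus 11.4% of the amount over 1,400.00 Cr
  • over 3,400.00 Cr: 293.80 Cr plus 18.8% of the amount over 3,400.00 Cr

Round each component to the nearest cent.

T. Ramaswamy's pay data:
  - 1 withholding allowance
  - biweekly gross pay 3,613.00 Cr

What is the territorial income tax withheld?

263.36 Cr

Territorial Income Tax: taxable = 3,613.00 Cr − 1×480.00 Cr = 3,133.00 Cr
  65.80 Cr + 11.4% × (3,133.00 Cr − 1,400.00 Cr) = 65.80 Cr + 11.4% × 1,733.00 Cr = 263.36 Cr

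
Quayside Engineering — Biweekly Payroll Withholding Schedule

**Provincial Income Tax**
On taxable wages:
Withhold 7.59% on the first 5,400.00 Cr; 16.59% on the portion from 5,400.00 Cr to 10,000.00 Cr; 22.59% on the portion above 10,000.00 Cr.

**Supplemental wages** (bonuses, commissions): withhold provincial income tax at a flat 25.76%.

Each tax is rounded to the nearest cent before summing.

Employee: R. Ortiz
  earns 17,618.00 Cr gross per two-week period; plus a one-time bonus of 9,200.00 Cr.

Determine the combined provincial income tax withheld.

5,263.83 Cr

Provincial Income Tax: taxable = 17,618.00 Cr
  1,173.00 Cr + 22.59% × (17,618.00 Cr − 10,000.00 Cr) = 1,173.00 Cr + 22.59% × 7,618.00 Cr = 2,893.91 Cr
Supplemental (25.76% flat on bonus): 25.76% × 9,200.00 Cr = 2,369.92 Cr
Total provincial income tax: 2,893.91 Cr + 2,369.92 Cr = 5,263.83 Cr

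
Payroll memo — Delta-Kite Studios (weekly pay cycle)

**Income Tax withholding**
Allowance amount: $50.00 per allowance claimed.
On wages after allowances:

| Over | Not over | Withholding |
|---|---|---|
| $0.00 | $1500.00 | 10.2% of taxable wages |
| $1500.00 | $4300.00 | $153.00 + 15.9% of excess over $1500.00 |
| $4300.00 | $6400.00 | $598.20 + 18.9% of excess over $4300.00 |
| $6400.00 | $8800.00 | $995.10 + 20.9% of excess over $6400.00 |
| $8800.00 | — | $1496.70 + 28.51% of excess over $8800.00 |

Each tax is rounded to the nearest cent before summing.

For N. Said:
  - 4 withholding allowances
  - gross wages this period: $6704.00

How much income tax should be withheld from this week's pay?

Income Tax: taxable = $6704.00 − 4×$50.00 = $6504.00
  $995.10 + 20.9% × ($6504.00 − $6400.00) = $995.10 + 20.9% × $104.00 = $1016.84

$1016.84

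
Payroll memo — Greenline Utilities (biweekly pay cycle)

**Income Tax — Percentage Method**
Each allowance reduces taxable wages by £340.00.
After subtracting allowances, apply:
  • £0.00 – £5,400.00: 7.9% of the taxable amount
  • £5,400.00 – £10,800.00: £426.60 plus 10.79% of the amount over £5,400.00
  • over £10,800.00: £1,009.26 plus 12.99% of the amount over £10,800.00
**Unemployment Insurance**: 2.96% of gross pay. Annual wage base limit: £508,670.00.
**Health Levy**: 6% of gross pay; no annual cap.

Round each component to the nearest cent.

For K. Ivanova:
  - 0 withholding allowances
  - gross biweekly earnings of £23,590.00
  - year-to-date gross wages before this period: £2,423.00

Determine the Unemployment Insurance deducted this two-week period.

Unemployment Insurance: 2.96% × £23,590.00 = £698.26

£698.26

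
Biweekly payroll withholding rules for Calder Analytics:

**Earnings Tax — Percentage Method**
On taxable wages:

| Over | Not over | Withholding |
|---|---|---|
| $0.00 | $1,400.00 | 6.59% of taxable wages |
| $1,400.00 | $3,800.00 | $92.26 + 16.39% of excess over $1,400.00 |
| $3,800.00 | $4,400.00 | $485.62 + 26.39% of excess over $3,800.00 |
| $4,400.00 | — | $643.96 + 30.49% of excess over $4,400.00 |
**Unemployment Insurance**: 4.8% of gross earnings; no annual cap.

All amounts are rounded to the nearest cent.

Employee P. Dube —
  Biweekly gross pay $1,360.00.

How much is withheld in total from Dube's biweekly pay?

$154.90

Earnings Tax: taxable = $1,360.00
  6.59% × $1,360.00 = $89.62
Unemployment Insurance: 4.8% × $1,360.00 = $65.28
Total: $89.62 + $65.28 = $154.90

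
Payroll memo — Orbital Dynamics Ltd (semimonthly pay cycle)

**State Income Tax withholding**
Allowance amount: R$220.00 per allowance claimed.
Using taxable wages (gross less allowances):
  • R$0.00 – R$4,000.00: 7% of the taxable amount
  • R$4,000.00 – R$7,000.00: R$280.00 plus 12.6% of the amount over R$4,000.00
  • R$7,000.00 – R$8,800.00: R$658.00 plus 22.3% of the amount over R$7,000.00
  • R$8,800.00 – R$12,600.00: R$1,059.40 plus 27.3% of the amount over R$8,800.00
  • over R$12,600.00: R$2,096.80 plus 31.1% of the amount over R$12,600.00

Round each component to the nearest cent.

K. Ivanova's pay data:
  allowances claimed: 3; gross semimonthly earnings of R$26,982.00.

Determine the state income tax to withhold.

State Income Tax: taxable = R$26,982.00 − 3×R$220.00 = R$26,322.00
  R$2,096.80 + 31.1% × (R$26,322.00 − R$12,600.00) = R$2,096.80 + 31.1% × R$13,722.00 = R$6,364.34

R$6,364.34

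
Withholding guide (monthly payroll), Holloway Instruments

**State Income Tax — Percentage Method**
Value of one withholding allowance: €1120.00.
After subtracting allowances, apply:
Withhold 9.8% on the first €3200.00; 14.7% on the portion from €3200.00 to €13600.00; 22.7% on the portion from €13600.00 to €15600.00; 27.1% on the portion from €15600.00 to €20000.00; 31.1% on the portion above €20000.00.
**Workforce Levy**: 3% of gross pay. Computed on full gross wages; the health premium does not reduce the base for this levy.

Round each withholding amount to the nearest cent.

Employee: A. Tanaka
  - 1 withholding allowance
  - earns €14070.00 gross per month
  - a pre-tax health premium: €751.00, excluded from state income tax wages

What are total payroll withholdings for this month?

State Income Tax: taxable = €14070.00 − €751.00 − 1×€1120.00 = €12199.00
  €313.60 + 14.7% × (€12199.00 − €3200.00) = €313.60 + 14.7% × €8999.00 = €1636.45
Workforce Levy: 3% × €14070.00 = €422.10
Total: €1636.45 + €422.10 = €2058.55

€2058.55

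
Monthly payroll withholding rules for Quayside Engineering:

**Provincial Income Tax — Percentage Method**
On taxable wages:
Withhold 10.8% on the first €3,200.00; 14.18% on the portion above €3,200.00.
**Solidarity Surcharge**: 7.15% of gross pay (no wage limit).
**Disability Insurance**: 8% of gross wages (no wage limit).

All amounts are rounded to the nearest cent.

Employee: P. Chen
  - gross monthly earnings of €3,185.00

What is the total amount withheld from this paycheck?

Provincial Income Tax: taxable = €3,185.00
  10.8% × €3,185.00 = €343.98
Solidarity Surcharge: 7.15% × €3,185.00 = €227.73
Disability Insurance: 8% × €3,185.00 = €254.80
Total: €343.98 + €227.73 + €254.80 = €826.51

€826.51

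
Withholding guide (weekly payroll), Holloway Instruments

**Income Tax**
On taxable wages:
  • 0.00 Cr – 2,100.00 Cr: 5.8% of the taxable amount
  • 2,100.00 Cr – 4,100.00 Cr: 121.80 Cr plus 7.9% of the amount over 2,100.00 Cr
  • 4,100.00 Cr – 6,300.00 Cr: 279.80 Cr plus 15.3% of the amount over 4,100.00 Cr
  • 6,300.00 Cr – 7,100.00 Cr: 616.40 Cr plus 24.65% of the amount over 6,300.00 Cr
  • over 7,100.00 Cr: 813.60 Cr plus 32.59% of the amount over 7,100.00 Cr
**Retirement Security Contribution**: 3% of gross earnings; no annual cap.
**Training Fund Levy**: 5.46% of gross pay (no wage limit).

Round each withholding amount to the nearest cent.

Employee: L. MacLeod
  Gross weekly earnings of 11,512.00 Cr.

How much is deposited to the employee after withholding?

8,286.61 Cr

Income Tax: taxable = 11,512.00 Cr
  813.60 Cr + 32.59% × (11,512.00 Cr − 7,100.00 Cr) = 813.60 Cr + 32.59% × 4,412.00 Cr = 2,251.47 Cr
Retirement Security Contribution: 3% × 11,512.00 Cr = 345.36 Cr
Training Fund Levy: 5.46% × 11,512.00 Cr = 628.56 Cr
Total withheld: 2,251.47 Cr + 345.36 Cr + 628.56 Cr = 3,225.39 Cr
Net pay: 11,512.00 Cr − 3,225.39 Cr = 8,286.61 Cr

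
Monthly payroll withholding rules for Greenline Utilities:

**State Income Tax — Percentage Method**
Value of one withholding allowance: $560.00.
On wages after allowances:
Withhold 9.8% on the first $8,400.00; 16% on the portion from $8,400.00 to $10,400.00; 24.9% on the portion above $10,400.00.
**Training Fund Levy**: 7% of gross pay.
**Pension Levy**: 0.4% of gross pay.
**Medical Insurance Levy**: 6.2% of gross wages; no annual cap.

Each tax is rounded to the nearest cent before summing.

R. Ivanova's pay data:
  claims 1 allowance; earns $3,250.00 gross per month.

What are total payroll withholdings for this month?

$705.62

State Income Tax: taxable = $3,250.00 − 1×$560.00 = $2,690.00
  9.8% × $2,690.00 = $263.62
Training Fund Levy: 7% × $3,250.00 = $227.50
Pension Levy: 0.4% × $3,250.00 = $13.00
Medical Insurance Levy: 6.2% × $3,250.00 = $201.50
Total: $263.62 + $227.50 + $13.00 + $201.50 = $705.62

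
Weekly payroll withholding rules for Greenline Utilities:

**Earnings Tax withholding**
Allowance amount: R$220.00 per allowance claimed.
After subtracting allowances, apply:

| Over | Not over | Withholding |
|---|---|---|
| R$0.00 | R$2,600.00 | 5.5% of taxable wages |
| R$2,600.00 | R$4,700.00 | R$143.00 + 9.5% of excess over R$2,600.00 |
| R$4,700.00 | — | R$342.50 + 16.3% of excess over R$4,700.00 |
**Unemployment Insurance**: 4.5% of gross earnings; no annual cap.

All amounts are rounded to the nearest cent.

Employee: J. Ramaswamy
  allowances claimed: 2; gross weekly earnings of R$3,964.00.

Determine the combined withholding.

Earnings Tax: taxable = R$3,964.00 − 2×R$220.00 = R$3,524.00
  R$143.00 + 9.5% × (R$3,524.00 − R$2,600.00) = R$143.00 + 9.5% × R$924.00 = R$230.78
Unemployment Insurance: 4.5% × R$3,964.00 = R$178.38
Total: R$230.78 + R$178.38 = R$409.16

R$409.16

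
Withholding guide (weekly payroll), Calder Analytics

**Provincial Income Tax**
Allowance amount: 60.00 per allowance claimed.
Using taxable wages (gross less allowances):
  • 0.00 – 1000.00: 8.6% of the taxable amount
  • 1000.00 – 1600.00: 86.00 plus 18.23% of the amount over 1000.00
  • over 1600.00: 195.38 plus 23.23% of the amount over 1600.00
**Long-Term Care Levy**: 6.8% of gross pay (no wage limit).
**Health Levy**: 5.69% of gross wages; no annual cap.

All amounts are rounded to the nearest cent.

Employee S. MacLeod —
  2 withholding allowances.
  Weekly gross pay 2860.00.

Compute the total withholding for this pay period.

Provincial Income Tax: taxable = 2860.00 − 2×60.00 = 2740.00
  195.38 + 23.23% × (2740.00 − 1600.00) = 195.38 + 23.23% × 1140.00 = 460.20
Long-Term Care Levy: 6.8% × 2860.00 = 194.48
Health Levy: 5.69% × 2860.00 = 162.73
Total: 460.20 + 194.48 + 162.73 = 817.41

817.41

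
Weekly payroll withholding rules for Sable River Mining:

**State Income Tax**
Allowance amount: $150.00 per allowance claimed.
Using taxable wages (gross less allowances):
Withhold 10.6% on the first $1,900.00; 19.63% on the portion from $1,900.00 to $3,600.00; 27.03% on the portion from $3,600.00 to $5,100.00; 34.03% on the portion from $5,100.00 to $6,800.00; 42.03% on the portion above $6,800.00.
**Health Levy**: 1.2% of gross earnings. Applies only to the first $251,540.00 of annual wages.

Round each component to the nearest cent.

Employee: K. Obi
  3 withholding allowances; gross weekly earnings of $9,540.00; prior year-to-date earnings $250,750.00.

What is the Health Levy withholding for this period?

$9.48

Health Levy: cap $251,540.00 − YTD $250,750.00 = $790.00 subject; 1.2% × $790.00 = $9.48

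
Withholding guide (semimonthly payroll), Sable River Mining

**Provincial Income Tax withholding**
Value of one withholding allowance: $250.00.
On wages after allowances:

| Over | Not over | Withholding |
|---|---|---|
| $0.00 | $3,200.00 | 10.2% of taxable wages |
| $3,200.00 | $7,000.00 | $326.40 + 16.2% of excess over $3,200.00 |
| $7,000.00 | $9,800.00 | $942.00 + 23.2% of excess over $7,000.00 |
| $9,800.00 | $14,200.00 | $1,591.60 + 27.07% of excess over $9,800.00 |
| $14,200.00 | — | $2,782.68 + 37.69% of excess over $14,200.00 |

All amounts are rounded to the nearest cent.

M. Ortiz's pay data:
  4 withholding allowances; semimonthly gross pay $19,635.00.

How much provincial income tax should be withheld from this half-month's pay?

$4,454.23

Provincial Income Tax: taxable = $19,635.00 − 4×$250.00 = $18,635.00
  $2,782.68 + 37.69% × ($18,635.00 − $14,200.00) = $2,782.68 + 37.69% × $4,435.00 = $4,454.23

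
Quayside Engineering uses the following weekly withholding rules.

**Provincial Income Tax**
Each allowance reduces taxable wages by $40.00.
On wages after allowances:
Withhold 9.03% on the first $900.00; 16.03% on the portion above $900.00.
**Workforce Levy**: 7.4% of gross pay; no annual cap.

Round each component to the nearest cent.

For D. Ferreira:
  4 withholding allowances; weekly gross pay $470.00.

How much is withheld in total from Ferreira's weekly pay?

$62.77

Provincial Income Tax: taxable = $470.00 − 4×$40.00 = $310.00
  9.03% × $310.00 = $27.99
Workforce Levy: 7.4% × $470.00 = $34.78
Total: $27.99 + $34.78 = $62.77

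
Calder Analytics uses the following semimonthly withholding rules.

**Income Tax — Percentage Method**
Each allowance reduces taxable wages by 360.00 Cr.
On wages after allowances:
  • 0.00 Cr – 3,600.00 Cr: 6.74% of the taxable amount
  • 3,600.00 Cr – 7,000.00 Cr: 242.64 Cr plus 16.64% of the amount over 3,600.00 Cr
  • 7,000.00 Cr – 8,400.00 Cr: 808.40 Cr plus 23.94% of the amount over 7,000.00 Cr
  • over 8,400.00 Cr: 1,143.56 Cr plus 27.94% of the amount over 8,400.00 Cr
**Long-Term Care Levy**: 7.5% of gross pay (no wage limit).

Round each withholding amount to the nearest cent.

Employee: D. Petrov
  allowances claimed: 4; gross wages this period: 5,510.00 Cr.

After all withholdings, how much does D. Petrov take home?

4,775.90 Cr

Income Tax: taxable = 5,510.00 Cr − 4×360.00 Cr = 4,070.00 Cr
  242.64 Cr + 16.64% × (4,070.00 Cr − 3,600.00 Cr) = 242.64 Cr + 16.64% × 470.00 Cr = 320.85 Cr
Long-Term Care Levy: 7.5% × 5,510.00 Cr = 413.25 Cr
Total withheld: 320.85 Cr + 413.25 Cr = 734.10 Cr
Net pay: 5,510.00 Cr − 734.10 Cr = 4,775.90 Cr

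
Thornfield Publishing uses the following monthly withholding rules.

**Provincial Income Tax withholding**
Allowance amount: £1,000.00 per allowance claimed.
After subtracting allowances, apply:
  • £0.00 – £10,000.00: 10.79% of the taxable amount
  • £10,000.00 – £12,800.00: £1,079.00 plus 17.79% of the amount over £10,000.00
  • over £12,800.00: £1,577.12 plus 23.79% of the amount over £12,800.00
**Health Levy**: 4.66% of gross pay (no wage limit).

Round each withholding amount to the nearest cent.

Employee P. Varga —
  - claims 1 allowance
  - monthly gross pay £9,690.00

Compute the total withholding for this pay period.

£1,389.20

Provincial Income Tax: taxable = £9,690.00 − 1×£1,000.00 = £8,690.00
  10.79% × £8,690.00 = £937.65
Health Levy: 4.66% × £9,690.00 = £451.55
Total: £937.65 + £451.55 = £1,389.20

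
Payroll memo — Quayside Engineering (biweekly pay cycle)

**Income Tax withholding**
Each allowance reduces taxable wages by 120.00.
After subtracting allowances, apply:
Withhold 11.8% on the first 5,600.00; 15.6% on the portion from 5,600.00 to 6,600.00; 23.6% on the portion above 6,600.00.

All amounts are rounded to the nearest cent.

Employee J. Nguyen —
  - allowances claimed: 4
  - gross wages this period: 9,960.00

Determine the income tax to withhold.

1,496.48

Income Tax: taxable = 9,960.00 − 4×120.00 = 9,480.00
  816.80 + 23.6% × (9,480.00 − 6,600.00) = 816.80 + 23.6% × 2,880.00 = 1,496.48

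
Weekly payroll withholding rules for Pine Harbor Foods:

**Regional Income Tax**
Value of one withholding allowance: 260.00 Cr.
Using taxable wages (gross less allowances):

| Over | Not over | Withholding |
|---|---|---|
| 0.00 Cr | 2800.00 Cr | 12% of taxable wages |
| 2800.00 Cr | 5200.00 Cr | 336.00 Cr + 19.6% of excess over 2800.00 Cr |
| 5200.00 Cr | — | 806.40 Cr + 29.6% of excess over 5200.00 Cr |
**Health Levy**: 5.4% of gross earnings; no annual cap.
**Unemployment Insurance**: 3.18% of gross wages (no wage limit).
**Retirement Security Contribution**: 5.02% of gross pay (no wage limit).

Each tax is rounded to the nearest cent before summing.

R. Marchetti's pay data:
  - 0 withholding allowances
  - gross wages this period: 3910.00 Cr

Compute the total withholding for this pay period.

Regional Income Tax: taxable = 3910.00 Cr
  336.00 Cr + 19.6% × (3910.00 Cr − 2800.00 Cr) = 336.00 Cr + 19.6% × 1110.00 Cr = 553.56 Cr
Health Levy: 5.4% × 3910.00 Cr = 211.14 Cr
Unemployment Insurance: 3.18% × 3910.00 Cr = 124.34 Cr
Retirement Security Contribution: 5.02% × 3910.00 Cr = 196.28 Cr
Total: 553.56 Cr + 211.14 Cr + 124.34 Cr + 196.28 Cr = 1085.32 Cr

1085.32 Cr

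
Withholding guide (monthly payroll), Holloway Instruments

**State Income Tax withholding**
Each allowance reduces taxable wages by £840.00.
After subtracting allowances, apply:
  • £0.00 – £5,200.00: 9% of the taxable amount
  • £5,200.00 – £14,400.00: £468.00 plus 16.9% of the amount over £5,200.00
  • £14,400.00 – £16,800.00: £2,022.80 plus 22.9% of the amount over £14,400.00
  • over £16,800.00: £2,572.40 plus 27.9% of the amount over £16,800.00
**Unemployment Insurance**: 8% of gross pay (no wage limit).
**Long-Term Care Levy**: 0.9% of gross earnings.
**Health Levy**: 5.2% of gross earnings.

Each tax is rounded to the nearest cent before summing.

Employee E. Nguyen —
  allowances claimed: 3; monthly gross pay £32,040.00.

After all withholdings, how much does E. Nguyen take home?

State Income Tax: taxable = £32,040.00 − 3×£840.00 = £29,520.00
  £2,572.40 + 27.9% × (£29,520.00 − £16,800.00) = £2,572.40 + 27.9% × £12,720.00 = £6,121.28
Unemployment Insurance: 8% × £32,040.00 = £2,563.20
Long-Term Care Levy: 0.9% × £32,040.00 = £288.36
Health Levy: 5.2% × £32,040.00 = £1,666.08
Total withheld: £6,121.28 + £2,563.20 + £288.36 + £1,666.08 = £10,638.92
Net pay: £32,040.00 − £10,638.92 = £21,401.08

£21,401.08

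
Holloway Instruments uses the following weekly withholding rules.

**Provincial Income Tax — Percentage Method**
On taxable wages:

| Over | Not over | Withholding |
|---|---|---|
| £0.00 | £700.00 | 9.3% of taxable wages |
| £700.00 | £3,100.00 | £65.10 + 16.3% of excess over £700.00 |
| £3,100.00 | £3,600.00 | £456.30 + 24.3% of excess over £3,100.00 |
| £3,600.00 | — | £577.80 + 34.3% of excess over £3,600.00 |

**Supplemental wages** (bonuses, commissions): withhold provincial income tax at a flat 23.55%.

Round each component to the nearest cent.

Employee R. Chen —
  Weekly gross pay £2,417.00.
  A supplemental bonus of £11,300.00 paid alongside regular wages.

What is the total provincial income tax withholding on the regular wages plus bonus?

£3,006.12

Provincial Income Tax: taxable = £2,417.00
  £65.10 + 16.3% × (£2,417.00 − £700.00) = £65.10 + 16.3% × £1,717.00 = £344.97
Supplemental (23.55% flat on bonus): 23.55% × £11,300.00 = £2,661.15
Total provincial income tax: £344.97 + £2,661.15 = £3,006.12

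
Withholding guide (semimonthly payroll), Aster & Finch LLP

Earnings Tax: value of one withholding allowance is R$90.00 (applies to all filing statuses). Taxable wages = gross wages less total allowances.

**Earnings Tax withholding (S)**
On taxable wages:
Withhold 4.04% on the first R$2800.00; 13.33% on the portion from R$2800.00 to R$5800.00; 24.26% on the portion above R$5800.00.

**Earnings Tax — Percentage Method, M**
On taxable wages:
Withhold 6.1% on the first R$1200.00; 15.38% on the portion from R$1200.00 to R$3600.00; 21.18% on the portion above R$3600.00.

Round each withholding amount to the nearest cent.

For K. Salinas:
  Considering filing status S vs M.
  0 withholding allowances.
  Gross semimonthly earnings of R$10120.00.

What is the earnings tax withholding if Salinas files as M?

R$1823.26

Earnings Tax (M): taxable = R$10120.00
  R$442.32 + 21.18% × (R$10120.00 − R$3600.00) = R$442.32 + 21.18% × R$6520.00 = R$1823.26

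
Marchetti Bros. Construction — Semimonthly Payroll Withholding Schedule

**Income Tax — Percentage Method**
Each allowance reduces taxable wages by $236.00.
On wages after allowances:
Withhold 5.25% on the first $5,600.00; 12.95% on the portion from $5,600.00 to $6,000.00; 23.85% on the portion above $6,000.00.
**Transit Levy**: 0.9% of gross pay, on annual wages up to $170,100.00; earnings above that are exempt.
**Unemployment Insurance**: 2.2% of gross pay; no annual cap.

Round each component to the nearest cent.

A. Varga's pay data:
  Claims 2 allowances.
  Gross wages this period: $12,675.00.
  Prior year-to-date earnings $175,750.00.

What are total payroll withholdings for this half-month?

Income Tax: taxable = $12,675.00 − 2×$236.00 = $12,203.00
  $345.80 + 23.85% × ($12,203.00 − $6,000.00) = $345.80 + 23.85% × $6,203.00 = $1,825.22
Transit Levy: YTD $175,750.00 ≥ cap $170,100.00 → $0.00
Unemployment Insurance: 2.2% × $12,675.00 = $278.85
Total: $1,825.22 + $0.00 + $278.85 = $2,104.07

$2,104.07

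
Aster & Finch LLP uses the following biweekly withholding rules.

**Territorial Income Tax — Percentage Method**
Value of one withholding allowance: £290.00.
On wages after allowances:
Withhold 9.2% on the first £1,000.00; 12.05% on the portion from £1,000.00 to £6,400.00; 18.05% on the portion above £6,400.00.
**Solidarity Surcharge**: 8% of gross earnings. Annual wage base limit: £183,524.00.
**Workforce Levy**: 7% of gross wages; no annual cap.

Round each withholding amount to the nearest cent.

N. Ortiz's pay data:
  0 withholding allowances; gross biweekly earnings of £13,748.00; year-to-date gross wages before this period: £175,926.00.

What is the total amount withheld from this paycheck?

Territorial Income Tax: taxable = £13,748.00
  £742.70 + 18.05% × (£13,748.00 − £6,400.00) = £742.70 + 18.05% × £7,348.00 = £2,069.01
Solidarity Surcharge: cap £183,524.00 − YTD £175,926.00 = £7,598.00 subject; 8% × £7,598.00 = £607.84
Workforce Levy: 7% × £13,748.00 = £962.36
Total: £2,069.01 + £607.84 + £962.36 = £3,639.21

£3,639.21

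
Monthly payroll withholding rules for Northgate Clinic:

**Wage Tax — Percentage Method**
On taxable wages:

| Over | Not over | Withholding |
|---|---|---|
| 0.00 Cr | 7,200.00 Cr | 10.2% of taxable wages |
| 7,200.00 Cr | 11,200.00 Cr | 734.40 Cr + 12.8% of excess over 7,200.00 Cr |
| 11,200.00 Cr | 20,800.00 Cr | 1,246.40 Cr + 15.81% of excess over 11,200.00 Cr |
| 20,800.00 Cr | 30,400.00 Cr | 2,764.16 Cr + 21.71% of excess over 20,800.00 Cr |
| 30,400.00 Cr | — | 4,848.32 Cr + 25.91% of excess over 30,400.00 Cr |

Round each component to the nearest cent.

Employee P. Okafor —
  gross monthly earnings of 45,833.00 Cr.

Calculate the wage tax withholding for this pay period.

Wage Tax: taxable = 45,833.00 Cr
  4,848.32 Cr + 25.91% × (45,833.00 Cr − 30,400.00 Cr) = 4,848.32 Cr + 25.91% × 15,433.00 Cr = 8,847.01 Cr

8,847.01 Cr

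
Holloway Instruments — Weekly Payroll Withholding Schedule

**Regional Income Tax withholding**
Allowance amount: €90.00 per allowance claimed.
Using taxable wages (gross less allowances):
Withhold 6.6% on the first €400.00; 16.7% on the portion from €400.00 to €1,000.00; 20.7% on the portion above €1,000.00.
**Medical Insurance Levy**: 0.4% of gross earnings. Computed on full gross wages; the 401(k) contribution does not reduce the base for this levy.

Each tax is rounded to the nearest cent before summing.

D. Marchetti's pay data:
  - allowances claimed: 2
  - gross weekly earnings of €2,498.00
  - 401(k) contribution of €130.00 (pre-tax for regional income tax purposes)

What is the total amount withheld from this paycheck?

Regional Income Tax: taxable = €2,498.00 − €130.00 − 2×€90.00 = €2,188.00
  €126.60 + 20.7% × (€2,188.00 − €1,000.00) = €126.60 + 20.7% × €1,188.00 = €372.52
Medical Insurance Levy: 0.4% × €2,498.00 = €9.99
Total: €372.52 + €9.99 = €382.51

€382.51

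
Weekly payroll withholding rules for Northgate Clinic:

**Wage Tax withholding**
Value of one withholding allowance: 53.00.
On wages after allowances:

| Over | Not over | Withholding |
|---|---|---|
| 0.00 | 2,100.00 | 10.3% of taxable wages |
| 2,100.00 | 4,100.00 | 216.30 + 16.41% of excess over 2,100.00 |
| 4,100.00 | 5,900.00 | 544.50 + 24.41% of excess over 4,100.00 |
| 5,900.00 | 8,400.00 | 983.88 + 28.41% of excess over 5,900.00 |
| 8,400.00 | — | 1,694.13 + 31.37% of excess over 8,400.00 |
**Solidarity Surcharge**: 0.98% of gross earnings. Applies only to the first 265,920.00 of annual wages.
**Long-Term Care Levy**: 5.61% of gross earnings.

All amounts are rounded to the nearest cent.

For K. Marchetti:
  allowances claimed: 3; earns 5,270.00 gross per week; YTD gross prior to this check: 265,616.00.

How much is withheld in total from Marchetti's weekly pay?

Wage Tax: taxable = 5,270.00 − 3×53.00 = 5,111.00
  544.50 + 24.41% × (5,111.00 − 4,100.00) = 544.50 + 24.41% × 1,011.00 = 791.29
Solidarity Surcharge: cap 265,920.00 − YTD 265,616.00 = 304.00 subject; 0.98% × 304.00 = 2.98
Long-Term Care Levy: 5.61% × 5,270.00 = 295.65
Total: 791.29 + 2.98 + 295.65 = 1,089.92

1,089.92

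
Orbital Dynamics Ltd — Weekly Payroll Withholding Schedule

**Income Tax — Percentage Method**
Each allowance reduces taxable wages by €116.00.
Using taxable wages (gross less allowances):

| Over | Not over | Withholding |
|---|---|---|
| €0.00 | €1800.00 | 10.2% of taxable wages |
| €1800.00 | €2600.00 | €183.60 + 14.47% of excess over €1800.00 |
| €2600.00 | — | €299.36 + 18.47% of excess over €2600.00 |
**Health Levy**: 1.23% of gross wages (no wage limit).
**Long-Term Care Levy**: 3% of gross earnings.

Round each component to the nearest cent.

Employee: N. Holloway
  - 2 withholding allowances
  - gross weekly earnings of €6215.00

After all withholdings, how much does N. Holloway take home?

Income Tax: taxable = €6215.00 − 2×€116.00 = €5983.00
  €299.36 + 18.47% × (€5983.00 − €2600.00) = €299.36 + 18.47% × €3383.00 = €924.20
Health Levy: 1.23% × €6215.00 = €76.44
Long-Term Care Levy: 3% × €6215.00 = €186.45
Total withheld: €924.20 + €76.44 + €186.45 = €1187.09
Net pay: €6215.00 − €1187.09 = €5027.91

€5027.91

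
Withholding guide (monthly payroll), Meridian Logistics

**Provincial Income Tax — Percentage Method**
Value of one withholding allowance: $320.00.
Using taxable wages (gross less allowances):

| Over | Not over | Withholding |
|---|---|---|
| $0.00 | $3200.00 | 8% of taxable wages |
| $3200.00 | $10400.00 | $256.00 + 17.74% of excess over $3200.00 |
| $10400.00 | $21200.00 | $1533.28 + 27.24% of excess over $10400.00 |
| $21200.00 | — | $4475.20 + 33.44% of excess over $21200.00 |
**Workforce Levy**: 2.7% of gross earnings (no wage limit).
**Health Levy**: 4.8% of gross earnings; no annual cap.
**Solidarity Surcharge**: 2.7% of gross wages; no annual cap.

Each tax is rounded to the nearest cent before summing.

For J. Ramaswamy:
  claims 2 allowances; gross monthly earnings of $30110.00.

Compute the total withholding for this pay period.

Provincial Income Tax: taxable = $30110.00 − 2×$320.00 = $29470.00
  $4475.20 + 33.44% × ($29470.00 − $21200.00) = $4475.20 + 33.44% × $8270.00 = $7240.69
Workforce Levy: 2.7% × $30110.00 = $812.97
Health Levy: 4.8% × $30110.00 = $1445.28
Solidarity Surcharge: 2.7% × $30110.00 = $812.97
Total: $7240.69 + $812.97 + $1445.28 + $812.97 = $10311.91

$10311.91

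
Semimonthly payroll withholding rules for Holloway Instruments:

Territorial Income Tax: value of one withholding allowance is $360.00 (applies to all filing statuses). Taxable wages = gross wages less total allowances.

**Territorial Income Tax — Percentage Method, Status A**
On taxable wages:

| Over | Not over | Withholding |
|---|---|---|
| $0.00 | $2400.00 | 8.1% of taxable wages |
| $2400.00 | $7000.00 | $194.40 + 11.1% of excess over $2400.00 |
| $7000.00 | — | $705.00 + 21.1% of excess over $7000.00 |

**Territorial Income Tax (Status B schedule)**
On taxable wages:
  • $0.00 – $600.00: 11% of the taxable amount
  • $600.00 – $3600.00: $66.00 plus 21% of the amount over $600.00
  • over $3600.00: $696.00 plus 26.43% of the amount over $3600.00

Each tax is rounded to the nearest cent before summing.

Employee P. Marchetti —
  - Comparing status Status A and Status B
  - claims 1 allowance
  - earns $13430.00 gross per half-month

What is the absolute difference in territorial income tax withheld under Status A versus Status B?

Territorial Income Tax (Status A): taxable = $13430.00 − 1×$360.00 = $13070.00
  $705.00 + 21.1% × ($13070.00 − $7000.00) = $705.00 + 21.1% × $6070.00 = $1985.77
Territorial Income Tax (Status B): taxable = $13430.00 − 1×$360.00 = $13070.00
  $696.00 + 26.43% × ($13070.00 − $3600.00) = $696.00 + 26.43% × $9470.00 = $3198.92
Difference: |$1985.77 − $3198.92| = $1213.15 (higher under Status B)

$1213.15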